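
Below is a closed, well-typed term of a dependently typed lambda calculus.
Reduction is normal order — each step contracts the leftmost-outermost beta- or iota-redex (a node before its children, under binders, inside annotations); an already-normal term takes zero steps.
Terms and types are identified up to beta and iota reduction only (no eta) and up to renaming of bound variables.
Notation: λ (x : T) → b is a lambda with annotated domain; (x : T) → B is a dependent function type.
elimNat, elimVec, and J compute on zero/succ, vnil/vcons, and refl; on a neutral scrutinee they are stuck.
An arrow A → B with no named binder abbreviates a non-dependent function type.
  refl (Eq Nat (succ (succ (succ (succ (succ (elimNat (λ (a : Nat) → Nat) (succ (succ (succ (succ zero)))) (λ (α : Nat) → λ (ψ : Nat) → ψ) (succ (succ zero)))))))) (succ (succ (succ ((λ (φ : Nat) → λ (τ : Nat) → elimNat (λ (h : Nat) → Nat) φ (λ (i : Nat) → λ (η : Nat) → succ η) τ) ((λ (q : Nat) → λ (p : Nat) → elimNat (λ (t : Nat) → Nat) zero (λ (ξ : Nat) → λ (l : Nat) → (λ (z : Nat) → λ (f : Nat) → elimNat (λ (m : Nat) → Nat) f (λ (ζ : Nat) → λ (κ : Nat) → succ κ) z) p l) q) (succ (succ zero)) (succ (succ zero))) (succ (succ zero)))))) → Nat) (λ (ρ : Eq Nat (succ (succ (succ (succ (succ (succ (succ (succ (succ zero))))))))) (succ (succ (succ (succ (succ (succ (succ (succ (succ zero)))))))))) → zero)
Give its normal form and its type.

normal form:
  refl (Eq Nat (succ (succ (succ (succ (succ (succ (succ (succ (succ zero))))))))) (succ (succ (succ (succ (succ (succ (succ (succ (succ zero))))))))) → Nat) (λ (a : Eq Nat (succ (succ (succ (succ (succ (succ (succ (succ (succ zero))))))))) (succ (succ (succ (succ (succ (succ (succ (succ (succ zero)))))))))) → zero)
type:
  Eq (Eq Nat (succ (succ (succ (succ (succ (succ (succ (succ (succ zero))))))))) (succ (succ (succ (succ (succ (succ (succ (succ (succ zero))))))))) → Nat) (λ (a : Eq Nat (succ (succ (succ (succ (succ (succ (succ (succ (succ zero))))))))) (succ (succ (succ (succ (succ (succ (succ (succ (succ zero)))))))))) → zero) (λ (α : Eq Nat (succ (succ (succ (succ (succ (succ (succ (succ (succ zero))))))))) (succ (succ (succ (succ (succ (succ (succ (succ (succ zero)))))))))) → zero)
observation: normalization takes exactly 43 steps under the normal-order strategy.


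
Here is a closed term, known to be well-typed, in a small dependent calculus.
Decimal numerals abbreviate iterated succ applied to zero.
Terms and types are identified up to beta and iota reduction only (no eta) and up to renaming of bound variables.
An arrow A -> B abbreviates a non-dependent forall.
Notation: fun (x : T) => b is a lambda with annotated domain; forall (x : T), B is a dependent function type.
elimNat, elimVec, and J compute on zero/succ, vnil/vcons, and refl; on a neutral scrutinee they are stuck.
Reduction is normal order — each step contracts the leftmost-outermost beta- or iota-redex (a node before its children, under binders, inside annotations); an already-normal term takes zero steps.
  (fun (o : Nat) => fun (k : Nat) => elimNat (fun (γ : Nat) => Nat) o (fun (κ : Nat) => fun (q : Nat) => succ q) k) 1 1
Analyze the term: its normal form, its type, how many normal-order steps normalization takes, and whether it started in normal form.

resulting normal form:
  2
the term's type:
  Nat
normal-order step count: 6
term was already normal: no
first contracted redex: a beta-redex


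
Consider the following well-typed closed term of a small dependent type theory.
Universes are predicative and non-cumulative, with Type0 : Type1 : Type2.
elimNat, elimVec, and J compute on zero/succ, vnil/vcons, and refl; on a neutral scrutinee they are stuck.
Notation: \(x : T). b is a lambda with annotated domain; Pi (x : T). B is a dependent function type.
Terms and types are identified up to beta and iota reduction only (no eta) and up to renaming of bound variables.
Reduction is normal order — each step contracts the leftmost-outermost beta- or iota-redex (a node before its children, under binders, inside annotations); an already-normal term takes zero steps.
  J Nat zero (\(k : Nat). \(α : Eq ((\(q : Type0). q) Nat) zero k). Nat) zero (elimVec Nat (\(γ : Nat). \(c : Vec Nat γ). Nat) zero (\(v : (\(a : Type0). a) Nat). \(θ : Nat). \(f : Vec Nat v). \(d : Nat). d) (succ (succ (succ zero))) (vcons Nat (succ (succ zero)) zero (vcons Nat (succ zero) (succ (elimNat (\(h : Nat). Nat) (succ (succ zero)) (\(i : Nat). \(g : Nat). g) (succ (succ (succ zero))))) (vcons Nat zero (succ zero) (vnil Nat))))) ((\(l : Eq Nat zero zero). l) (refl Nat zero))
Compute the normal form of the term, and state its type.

normal form:
  zero
inferred type:
  Nat


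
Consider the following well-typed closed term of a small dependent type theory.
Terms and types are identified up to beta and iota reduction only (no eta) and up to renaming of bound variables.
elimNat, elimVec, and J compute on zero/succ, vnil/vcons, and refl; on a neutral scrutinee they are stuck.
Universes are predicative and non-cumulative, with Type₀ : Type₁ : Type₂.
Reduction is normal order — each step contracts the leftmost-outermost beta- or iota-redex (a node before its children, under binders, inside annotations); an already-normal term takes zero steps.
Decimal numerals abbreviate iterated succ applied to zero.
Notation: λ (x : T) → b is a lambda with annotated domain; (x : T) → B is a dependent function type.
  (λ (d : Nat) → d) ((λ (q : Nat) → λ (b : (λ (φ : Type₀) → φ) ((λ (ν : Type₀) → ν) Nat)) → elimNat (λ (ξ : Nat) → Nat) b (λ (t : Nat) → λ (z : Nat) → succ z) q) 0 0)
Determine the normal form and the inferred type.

normal form:
  0
inferred type:
  Nat


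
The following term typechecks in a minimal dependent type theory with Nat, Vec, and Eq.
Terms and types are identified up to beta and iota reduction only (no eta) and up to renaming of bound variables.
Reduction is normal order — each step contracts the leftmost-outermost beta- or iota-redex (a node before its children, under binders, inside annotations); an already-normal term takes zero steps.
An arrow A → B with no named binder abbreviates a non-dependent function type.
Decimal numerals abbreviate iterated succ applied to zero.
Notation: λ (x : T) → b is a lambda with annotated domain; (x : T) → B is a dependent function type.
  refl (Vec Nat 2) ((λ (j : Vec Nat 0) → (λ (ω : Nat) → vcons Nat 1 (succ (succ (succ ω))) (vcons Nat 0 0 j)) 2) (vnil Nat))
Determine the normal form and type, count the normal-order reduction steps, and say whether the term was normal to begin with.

resulting normal form:
  refl (Vec Nat 2) (vcons Nat 1 5 (vcons Nat 0 0 (vnil Nat)))
inferred type:
  Eq (Vec Nat 2) (vcons Nat 1 5 (vcons Nat 0 0 (vnil Nat))) (vcons Nat 1 5 (vcons Nat 0 0 (vnil Nat)))
steps to reach normal form (normal order): 2
term was already normal: no
first redex: a beta-redex


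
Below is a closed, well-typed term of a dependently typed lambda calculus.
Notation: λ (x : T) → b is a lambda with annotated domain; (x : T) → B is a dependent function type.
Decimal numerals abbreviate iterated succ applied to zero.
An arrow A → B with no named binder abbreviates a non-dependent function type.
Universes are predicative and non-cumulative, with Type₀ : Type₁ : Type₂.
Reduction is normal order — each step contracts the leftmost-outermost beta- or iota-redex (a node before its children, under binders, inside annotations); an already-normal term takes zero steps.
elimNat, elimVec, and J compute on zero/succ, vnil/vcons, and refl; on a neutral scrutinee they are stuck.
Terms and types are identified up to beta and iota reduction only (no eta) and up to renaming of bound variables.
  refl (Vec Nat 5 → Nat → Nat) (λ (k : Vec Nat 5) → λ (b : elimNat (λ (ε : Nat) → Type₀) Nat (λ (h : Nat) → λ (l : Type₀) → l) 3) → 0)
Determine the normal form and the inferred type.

normal form:
  refl (Vec Nat 5 → Nat → Nat) (λ (k : Vec Nat 5) → λ (b : Nat) → 0)
the term's type:
  Eq (Vec Nat 5 → Nat → Nat) (λ (k : Vec Nat 5) → λ (b : Nat) → 0) (λ (ε : Vec Nat 5) → λ (h : Nat) → 0)


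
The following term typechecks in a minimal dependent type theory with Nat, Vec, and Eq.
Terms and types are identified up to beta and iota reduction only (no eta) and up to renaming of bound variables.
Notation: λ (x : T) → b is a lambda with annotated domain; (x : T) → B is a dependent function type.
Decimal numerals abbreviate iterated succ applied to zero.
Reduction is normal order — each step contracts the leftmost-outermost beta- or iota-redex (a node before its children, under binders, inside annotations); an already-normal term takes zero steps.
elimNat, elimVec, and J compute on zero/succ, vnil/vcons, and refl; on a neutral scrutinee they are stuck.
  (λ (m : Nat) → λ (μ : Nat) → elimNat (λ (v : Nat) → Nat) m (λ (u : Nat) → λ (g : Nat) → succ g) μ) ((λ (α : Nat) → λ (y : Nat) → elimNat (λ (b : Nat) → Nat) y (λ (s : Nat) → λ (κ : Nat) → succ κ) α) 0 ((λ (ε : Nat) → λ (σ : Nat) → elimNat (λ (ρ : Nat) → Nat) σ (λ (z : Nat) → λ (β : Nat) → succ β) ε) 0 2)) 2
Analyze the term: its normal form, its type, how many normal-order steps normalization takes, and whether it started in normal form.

resulting normal form:
  4
the term's type:
  Nat
reduction steps (normal order): 15
already normal: no
first redex: a beta-redex


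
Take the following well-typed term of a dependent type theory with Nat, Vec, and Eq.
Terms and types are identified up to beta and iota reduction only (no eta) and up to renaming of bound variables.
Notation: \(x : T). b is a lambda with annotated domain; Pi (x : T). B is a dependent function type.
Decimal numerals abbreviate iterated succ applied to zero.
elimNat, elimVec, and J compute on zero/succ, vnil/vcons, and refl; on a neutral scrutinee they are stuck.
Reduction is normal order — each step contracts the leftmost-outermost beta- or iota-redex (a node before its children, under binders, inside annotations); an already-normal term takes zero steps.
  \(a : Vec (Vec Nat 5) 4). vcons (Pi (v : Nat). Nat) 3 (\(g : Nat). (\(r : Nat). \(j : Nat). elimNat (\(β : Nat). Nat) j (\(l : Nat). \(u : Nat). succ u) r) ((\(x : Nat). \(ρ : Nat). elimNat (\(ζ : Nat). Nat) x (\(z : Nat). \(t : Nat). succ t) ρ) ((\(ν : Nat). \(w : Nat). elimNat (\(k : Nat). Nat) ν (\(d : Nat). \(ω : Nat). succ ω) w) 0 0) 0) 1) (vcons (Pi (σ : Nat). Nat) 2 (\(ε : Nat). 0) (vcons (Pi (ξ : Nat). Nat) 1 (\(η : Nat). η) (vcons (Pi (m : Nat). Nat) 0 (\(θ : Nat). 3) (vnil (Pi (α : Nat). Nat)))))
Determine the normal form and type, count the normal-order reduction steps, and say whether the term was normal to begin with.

normal form:
  \(a : Vec (Vec Nat 5) 4). vcons (Pi (v : Nat). Nat) 3 (\(g : Nat). 1) (vcons (Pi (r : Nat). Nat) 2 (\(j : Nat). 0) (vcons (Pi (β : Nat). Nat) 1 (\(l : Nat). l) (vcons (Pi (u : Nat). Nat) 0 (\(x : Nat). 3) (vnil (Pi (ρ : Nat). Nat)))))
the term's type:
  Pi (a : Vec (Vec Nat 5) 4). Vec (Pi (v : Nat). Nat) 4
steps to reach normal form (normal order): 9
started in normal form: no
first contracted redex: a beta-redex


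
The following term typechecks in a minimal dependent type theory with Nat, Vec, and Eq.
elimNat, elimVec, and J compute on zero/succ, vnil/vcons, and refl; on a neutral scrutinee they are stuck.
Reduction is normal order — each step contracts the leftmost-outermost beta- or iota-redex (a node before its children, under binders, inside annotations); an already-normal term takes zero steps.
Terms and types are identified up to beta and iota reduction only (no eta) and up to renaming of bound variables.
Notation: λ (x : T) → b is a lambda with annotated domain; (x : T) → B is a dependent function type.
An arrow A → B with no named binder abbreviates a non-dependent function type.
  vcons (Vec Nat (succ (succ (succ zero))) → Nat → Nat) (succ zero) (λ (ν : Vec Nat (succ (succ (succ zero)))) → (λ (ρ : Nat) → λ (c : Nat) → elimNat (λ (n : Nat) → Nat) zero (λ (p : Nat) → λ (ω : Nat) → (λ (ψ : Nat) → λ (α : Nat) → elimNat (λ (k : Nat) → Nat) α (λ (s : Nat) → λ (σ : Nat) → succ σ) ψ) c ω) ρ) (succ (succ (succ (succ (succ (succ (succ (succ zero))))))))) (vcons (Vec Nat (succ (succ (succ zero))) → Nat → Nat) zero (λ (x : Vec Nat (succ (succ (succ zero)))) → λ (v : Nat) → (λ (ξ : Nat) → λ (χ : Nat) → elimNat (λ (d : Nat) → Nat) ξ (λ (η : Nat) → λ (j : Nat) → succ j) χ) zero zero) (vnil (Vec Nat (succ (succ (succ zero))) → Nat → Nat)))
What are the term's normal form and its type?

resulting normal form:
  vcons (Vec Nat (succ (succ (succ zero))) → Nat → Nat) (succ zero) (λ (ν : Vec Nat (succ (succ (succ zero)))) → λ (ρ : Nat) → elimNat (λ (c : Nat) → Nat) (elimNat (λ (n : Nat) → Nat) (elimNat (λ (p : Nat) → Nat) (elimNat (λ (ω : Nat) → Nat) (elimNat (λ (ψ : Nat) → Nat) (elimNat (λ (α : Nat) → Nat) (elimNat (λ (k : Nat) → Nat) (elimNat (λ (s : Nat) → Nat) zero (λ (σ : Nat) → λ (x : Nat) → succ x) ρ) (λ (v : Nat) → λ (ξ : Nat) → succ ξ) ρ) (λ (χ : Nat) → λ (d : Nat) → succ d) ρ) (λ (η : Nat) → λ (j : Nat) → succ j) ρ) (λ (u : Nat) → λ (f : Nat) → succ f) ρ) (λ (θ : Nat) → λ (t : Nat) → succ t) ρ) (λ (z : Nat) → λ (e : Nat) → succ e) ρ) (λ (δ : Nat) → λ (r : Nat) → succ r) ρ) (vcons (Vec Nat (succ (succ (succ zero))) → Nat → Nat) zero (λ (γ : Vec Nat (succ (succ (succ zero)))) → λ (ζ : Nat) → zero) (vnil (Vec Nat (succ (succ (succ zero))) → Nat → Nat)))
inferred type:
  Vec (Vec Nat (succ (succ (succ zero))) → Nat → Nat) (succ (succ zero))
observation: 45 normal-order steps normalize the term, beginning with a beta-redex.


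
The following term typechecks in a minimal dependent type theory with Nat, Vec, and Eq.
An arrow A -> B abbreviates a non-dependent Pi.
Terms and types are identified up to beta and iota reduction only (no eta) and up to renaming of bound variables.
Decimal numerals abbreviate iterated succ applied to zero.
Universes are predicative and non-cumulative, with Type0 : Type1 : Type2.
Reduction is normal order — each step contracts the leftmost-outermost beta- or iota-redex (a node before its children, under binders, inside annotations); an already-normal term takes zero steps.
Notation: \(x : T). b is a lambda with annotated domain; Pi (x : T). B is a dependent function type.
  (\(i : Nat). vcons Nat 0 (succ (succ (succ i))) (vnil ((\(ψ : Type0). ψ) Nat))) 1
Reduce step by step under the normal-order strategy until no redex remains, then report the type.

normal-order reduction sequence:
  (\(i : Nat). vcons Nat 0 (succ (succ (succ i))) (vnil ((\(ψ : Type0). ψ) Nat))) 1
  ~> vcons Nat 0 4 (vnil ((\(i : Type0). i) Nat))
  ~> vcons Nat 0 4 (vnil Nat)
the term's type:
  Vec Nat 1


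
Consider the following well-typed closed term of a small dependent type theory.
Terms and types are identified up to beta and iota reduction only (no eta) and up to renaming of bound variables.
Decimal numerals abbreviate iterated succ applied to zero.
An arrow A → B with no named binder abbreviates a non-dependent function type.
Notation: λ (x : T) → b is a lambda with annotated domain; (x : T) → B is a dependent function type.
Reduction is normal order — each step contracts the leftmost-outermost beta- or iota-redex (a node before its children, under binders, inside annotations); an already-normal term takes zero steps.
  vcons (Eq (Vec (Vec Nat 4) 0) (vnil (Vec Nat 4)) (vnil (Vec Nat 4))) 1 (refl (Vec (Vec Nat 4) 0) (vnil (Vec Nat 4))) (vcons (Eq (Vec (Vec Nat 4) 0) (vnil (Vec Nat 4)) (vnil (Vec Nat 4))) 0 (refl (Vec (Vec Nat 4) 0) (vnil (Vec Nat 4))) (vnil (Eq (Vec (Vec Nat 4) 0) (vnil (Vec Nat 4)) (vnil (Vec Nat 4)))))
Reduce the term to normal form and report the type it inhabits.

reduced normal form:
  vcons (Eq (Vec (Vec Nat 4) 0) (vnil (Vec Nat 4)) (vnil (Vec Nat 4))) 1 (refl (Vec (Vec Nat 4) 0) (vnil (Vec Nat 4))) (vcons (Eq (Vec (Vec Nat 4) 0) (vnil (Vec Nat 4)) (vnil (Vec Nat 4))) 0 (refl (Vec (Vec Nat 4) 0) (vnil (Vec Nat 4))) (vnil (Eq (Vec (Vec Nat 4) 0) (vnil (Vec Nat 4)) (vnil (Vec Nat 4)))))
type:
  Vec (Eq (Vec (Vec Nat 4) 0) (vnil (Vec Nat 4)) (vnil (Vec Nat 4))) 2
observation: the term is already in normal form.


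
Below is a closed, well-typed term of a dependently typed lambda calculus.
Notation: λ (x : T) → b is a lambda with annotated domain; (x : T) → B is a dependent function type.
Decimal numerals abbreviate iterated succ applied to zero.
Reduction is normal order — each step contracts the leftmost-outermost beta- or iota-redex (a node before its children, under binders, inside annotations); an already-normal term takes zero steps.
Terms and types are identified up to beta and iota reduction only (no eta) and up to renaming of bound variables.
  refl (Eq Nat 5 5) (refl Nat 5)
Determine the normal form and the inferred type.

reduced normal form:
  refl (Eq Nat 5 5) (refl Nat 5)
type:
  Eq (Eq Nat 5 5) (refl Nat 5) (refl Nat 5)
observation: no redex remains anywhere in the term; it is its own normal form.


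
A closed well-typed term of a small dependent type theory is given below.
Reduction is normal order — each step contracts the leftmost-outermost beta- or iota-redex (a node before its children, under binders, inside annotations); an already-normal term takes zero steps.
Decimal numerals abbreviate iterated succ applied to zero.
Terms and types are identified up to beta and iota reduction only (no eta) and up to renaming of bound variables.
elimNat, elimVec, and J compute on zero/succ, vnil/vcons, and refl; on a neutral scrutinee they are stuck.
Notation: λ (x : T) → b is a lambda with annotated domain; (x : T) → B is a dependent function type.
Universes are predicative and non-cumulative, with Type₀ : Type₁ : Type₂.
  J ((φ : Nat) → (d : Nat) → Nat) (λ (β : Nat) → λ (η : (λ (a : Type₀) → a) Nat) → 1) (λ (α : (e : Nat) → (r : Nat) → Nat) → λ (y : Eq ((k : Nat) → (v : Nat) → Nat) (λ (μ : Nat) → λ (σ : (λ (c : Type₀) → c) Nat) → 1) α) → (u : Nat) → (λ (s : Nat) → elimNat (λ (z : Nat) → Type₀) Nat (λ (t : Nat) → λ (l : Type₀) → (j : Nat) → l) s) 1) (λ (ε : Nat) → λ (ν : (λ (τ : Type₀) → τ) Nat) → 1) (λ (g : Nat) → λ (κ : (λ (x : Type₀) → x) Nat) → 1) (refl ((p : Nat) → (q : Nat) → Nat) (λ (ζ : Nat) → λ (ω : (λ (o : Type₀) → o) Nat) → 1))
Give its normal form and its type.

normal form:
  λ (φ : Nat) → λ (d : Nat) → 1
inferred type:
  (φ : Nat) → (d : Nat) → Nat
observation: 2 normal-order steps separate the term from its normal form.


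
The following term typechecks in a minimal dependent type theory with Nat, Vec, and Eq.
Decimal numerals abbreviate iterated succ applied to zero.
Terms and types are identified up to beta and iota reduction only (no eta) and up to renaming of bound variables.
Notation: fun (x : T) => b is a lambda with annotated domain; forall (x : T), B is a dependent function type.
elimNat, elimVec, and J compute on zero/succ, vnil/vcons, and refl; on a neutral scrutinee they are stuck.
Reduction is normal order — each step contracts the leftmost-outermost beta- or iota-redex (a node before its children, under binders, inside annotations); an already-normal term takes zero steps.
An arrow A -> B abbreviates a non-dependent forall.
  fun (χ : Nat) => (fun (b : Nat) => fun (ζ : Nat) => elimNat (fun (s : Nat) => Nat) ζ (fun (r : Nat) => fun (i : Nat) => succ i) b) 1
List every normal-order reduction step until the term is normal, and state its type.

reduction (normal order):
  fun (χ : Nat) => (fun (b : Nat) => fun (ζ : Nat) => elimNat (fun (s : Nat) => Nat) ζ (fun (r : Nat) => fun (i : Nat) => succ i) b) 1
  ~> fun (χ : Nat) => fun (b : Nat) => elimNat (fun (ζ : Nat) => Nat) b (fun (s : Nat) => fun (r : Nat) => succ r) 1
  ~> fun (χ : Nat) => fun (b : Nat) => (fun (ζ : Nat) => fun (s : Nat) => succ s) 0 (elimNat (fun (r : Nat) => Nat) b (fun (i : Nat) => fun (g : Nat) => succ g) 0)
  ~> fun (χ : Nat) => fun (b : Nat) => (fun (ζ : Nat) => succ ζ) (elimNat (fun (s : Nat) => Nat) b (fun (r : Nat) => fun (i : Nat) => succ i) 0)
  ~> fun (χ : Nat) => fun (b : Nat) => succ (elimNat (fun (ζ : Nat) => Nat) b (fun (s : Nat) => fun (r : Nat) => succ r) 0)
  ~> fun (χ : Nat) => fun (b : Nat) => succ b
type:
  Nat -> Nat -> Nat


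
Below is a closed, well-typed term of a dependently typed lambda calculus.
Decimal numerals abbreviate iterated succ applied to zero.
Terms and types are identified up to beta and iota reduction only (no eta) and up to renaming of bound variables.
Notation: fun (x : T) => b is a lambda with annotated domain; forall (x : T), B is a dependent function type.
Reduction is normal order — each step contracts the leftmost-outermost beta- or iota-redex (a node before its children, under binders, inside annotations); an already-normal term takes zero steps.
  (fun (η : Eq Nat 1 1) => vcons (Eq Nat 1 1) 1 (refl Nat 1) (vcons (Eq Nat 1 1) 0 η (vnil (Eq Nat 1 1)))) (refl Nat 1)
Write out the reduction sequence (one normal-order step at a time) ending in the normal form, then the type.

normal-order reduction:
  (fun (η : Eq Nat 1 1) => vcons (Eq Nat 1 1) 1 (refl Nat 1) (vcons (Eq Nat 1 1) 0 η (vnil (Eq Nat 1 1)))) (refl Nat 1)
  ~> vcons (Eq Nat 1 1) 1 (refl Nat 1) (vcons (Eq Nat 1 1) 0 (refl Nat 1) (vnil (Eq Nat 1 1)))
inferred type:
  Vec (Eq Nat 1 1) 2


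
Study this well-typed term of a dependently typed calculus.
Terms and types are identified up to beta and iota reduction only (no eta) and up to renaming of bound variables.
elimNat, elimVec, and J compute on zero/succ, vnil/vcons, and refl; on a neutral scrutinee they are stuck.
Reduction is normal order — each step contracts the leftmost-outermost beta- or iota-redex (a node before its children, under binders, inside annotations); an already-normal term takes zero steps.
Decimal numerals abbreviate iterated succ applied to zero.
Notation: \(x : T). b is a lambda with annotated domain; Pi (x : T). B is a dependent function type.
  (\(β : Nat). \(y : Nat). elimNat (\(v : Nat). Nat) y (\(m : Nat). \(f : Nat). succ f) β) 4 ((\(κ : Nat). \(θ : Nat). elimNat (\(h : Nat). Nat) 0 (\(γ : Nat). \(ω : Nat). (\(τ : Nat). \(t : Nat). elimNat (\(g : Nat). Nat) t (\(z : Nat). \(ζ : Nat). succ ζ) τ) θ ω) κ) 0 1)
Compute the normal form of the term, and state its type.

normal form:
  4
the term's type:
  Nat


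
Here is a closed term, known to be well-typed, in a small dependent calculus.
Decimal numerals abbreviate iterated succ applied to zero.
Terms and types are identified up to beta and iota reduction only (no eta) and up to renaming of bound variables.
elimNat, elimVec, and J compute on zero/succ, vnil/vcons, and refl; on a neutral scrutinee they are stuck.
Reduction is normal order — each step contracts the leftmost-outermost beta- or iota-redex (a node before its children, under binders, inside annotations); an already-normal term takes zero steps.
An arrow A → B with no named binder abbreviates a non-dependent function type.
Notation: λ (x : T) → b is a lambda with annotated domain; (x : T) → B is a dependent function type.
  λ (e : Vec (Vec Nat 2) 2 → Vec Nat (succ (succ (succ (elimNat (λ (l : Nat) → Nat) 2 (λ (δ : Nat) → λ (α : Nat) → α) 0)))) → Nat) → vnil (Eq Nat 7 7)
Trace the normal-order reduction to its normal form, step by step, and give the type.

normal-order reduction sequence:
  λ (e : Vec (Vec Nat 2) 2 → Vec Nat (succ (succ (succ (elimNat (λ (l : Nat) → Nat) 2 (λ (δ : Nat) → λ (α : Nat) → α) 0)))) → Nat) → vnil (Eq Nat 7 7)
  ~> λ (e : Vec (Vec Nat 2) 2 → Vec Nat 5 → Nat) → vnil (Eq Nat 7 7)
inferred type:
  (Vec (Vec Nat 2) 2 → Vec Nat 5 → Nat) → Vec (Eq Nat 7 7) 0


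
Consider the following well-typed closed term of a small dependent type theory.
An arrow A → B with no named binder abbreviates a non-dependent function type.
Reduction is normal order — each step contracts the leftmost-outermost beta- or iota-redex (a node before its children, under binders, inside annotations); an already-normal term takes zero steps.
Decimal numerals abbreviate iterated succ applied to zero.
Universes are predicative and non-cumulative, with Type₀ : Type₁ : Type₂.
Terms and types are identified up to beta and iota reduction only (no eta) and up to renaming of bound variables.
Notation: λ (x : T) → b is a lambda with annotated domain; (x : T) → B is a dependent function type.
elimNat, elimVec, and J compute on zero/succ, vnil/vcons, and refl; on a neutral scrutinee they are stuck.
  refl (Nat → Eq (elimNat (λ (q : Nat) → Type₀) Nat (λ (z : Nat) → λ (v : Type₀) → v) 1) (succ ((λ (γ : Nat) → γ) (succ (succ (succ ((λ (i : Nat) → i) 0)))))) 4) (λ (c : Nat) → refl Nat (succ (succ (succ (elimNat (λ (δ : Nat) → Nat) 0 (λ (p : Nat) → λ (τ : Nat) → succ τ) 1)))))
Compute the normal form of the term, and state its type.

reduced normal form:
  refl (Nat → Eq Nat 4 4) (λ (q : Nat) → refl Nat 4)
type:
  Eq (Nat → Eq Nat 4 4) (λ (q : Nat) → refl Nat 4) (λ (z : Nat) → refl Nat 4)


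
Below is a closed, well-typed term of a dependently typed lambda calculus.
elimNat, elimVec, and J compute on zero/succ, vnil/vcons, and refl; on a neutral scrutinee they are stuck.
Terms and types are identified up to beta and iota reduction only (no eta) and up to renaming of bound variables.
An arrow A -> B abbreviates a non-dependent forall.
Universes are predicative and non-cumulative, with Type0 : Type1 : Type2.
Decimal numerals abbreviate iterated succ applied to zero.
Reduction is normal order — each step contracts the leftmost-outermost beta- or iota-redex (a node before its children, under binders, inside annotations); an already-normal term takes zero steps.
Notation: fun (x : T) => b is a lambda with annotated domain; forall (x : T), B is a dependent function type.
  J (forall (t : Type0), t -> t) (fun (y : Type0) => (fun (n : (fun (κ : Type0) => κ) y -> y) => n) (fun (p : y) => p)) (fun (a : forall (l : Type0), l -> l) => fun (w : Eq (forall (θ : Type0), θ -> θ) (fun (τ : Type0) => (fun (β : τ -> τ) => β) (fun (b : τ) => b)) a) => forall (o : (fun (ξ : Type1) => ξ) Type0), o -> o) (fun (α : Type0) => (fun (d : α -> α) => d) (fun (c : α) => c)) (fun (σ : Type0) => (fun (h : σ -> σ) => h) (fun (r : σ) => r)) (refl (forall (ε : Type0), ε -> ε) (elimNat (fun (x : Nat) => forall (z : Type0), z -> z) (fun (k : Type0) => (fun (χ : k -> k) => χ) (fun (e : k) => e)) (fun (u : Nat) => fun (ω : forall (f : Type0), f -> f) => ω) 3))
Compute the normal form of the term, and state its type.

normal form:
  fun (t : Type0) => fun (y : t) => y
type:
  forall (t : Type0), t -> t
observation: 2 normal-order steps separate the term from its normal form.


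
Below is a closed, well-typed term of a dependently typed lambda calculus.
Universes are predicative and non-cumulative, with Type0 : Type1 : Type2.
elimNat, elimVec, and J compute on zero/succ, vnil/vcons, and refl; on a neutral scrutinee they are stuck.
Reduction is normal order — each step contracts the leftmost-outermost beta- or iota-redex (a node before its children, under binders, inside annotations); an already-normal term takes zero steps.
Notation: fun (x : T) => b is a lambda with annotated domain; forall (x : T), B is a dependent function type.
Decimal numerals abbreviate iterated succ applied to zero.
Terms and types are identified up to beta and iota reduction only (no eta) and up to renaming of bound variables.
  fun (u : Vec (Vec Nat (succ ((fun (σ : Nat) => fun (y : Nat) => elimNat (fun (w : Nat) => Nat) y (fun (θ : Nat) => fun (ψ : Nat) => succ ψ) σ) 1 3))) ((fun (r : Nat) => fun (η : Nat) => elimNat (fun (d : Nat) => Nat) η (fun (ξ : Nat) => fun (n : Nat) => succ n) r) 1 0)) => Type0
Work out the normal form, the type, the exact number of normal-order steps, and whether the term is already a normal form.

reduced normal form:
  fun (u : Vec (Vec Nat 5) 1) => Type0
inferred type:
  forall (u : Vec (Vec Nat 5) 1), Type1
reduction steps (normal order): 12
already normal: no
first contracted redex: a beta-redex


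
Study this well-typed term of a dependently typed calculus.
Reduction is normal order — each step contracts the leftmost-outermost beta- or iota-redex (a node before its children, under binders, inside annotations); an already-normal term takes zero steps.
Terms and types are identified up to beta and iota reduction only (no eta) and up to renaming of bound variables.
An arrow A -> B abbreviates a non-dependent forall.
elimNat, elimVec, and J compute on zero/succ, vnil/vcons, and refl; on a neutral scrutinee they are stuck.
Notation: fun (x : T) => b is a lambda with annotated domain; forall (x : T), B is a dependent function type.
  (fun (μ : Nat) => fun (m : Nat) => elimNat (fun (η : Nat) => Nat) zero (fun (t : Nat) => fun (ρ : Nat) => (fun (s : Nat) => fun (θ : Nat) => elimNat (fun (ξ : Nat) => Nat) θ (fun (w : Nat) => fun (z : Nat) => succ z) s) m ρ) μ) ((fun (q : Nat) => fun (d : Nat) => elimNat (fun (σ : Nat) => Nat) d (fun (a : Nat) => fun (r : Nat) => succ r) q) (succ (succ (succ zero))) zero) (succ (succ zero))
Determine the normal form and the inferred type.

resulting normal form:
  succ (succ (succ (succ (succ (succ zero)))))
type:
  Nat


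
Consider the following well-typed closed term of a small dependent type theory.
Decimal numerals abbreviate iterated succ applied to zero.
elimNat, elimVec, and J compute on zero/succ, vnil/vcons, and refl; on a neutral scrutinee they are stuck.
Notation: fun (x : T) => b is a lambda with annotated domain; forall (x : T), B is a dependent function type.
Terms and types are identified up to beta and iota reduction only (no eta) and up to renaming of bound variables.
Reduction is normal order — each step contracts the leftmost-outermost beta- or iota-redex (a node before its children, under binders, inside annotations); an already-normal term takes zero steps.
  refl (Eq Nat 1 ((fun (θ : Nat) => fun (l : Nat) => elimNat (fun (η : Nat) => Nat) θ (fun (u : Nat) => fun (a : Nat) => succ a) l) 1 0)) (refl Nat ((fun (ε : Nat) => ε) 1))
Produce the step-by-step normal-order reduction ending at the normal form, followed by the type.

normal-order reduction:
  refl (Eq Nat 1 ((fun (θ : Nat) => fun (l : Nat) => elimNat (fun (η : Nat) => Nat) θ (fun (u : Nat) => fun (a : Nat) => succ a) l) 1 0)) (refl Nat ((fun (ε : Nat) => ε) 1))
  ~> refl (Eq Nat 1 ((fun (θ : Nat) => elimNat (fun (l : Nat) => Nat) 1 (fun (η : Nat) => fun (u : Nat) => succ u) θ) 0)) (refl Nat ((fun (a : Nat) => a) 1))
  ~> refl (Eq Nat 1 (elimNat (fun (θ : Nat) => Nat) 1 (fun (l : Nat) => fun (η : Nat) => succ η) 0)) (refl Nat ((fun (u : Nat) => u) 1))
  ~> refl (Eq Nat 1 1) (refl Nat ((fun (θ : Nat) => θ) 1))
  ~> refl (Eq Nat 1 1) (refl Nat 1)
the term's type:
  Eq (Eq Nat 1 1) (refl Nat 1) (refl Nat 1)


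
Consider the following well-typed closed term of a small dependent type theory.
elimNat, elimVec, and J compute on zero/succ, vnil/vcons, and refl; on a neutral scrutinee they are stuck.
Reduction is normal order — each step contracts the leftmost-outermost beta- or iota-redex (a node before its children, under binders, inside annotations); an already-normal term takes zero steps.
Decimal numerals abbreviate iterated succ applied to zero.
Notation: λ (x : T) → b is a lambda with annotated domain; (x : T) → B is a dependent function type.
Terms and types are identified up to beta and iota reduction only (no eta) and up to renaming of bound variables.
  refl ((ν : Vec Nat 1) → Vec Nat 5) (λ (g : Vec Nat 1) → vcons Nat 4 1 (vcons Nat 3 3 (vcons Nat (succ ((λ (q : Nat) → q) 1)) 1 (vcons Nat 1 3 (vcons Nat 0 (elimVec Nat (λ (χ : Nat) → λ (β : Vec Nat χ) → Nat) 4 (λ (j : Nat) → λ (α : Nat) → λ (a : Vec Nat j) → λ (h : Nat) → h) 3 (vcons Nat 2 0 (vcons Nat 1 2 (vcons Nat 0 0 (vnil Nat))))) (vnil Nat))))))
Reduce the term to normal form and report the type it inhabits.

resulting normal form:
  refl ((ν : Vec Nat 1) → Vec Nat 5) (λ (g : Vec Nat 1) → vcons Nat 4 1 (vcons Nat 3 3 (vcons Nat 2 1 (vcons Nat 1 3 (vcons Nat 0 4 (vnil Nat))))))
the term's type:
  Eq ((ν : Vec Nat 1) → Vec Nat 5) (λ (g : Vec Nat 1) → vcons Nat 4 1 (vcons Nat 3 3 (vcons Nat 2 1 (vcons Nat 1 3 (vcons Nat 0 4 (vnil Nat)))))) (λ (q : Vec Nat 1) → vcons Nat 4 1 (vcons Nat 3 3 (vcons Nat 2 1 (vcons Nat 1 3 (vcons Nat 0 4 (vnil Nat))))))
observation: normalization takes exactly 17 steps under the normal-order strategy.


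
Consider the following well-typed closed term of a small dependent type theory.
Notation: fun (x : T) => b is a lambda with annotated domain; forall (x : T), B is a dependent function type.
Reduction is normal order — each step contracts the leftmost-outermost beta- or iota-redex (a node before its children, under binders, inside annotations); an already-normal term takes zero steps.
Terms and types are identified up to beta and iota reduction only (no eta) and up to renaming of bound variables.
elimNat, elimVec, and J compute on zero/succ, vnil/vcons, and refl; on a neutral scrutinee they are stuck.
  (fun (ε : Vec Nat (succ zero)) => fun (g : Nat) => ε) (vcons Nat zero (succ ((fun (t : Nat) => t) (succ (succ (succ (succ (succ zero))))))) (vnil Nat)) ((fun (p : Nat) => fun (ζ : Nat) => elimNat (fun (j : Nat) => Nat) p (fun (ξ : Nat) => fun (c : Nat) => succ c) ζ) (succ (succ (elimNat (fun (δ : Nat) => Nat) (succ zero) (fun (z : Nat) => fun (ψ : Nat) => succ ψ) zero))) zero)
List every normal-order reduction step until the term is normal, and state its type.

normal-order reduction sequence:
  (fun (ε : Vec Nat (succ zero)) => fun (g : Nat) => ε) (vcons Nat zero (succ ((fun (t : Nat) => t) (succ (succ (succ (succ (succ zero))))))) (vnil Nat)) ((fun (p : Nat) => fun (ζ : Nat) => elimNat (fun (j : Nat) => Nat) p (fun (ξ : Nat) => fun (c : Nat) => succ c) ζ) (succ (succ (elimNat (fun (δ : Nat) => Nat) (succ zero) (fun (z : Nat) => fun (ψ : Nat) => succ ψ) zero))) zero)
  ~> (fun (ε : Nat) => vcons Nat zero (succ ((fun (g : Nat) => g) (succ (succ (succ (succ (succ zero))))))) (vnil Nat)) ((fun (t : Nat) => fun (p : Nat) => elimNat (fun (ζ : Nat) => Nat) t (fun (j : Nat) => fun (ξ : Nat) => succ ξ) p) (succ (succ (elimNat (fun (c : Nat) => Nat) (succ zero) (fun (δ : Nat) => fun (z : Nat) => succ z) zero))) zero)
  ~> vcons Nat zero (succ ((fun (ε : Nat) => ε) (succ (succ (succ (succ (succ zero))))))) (vnil Nat)
  ~> vcons Nat zero (succ (succ (succ (succ (succ (succ zero)))))) (vnil Nat)
the term's type:
  Vec Nat (succ zero)


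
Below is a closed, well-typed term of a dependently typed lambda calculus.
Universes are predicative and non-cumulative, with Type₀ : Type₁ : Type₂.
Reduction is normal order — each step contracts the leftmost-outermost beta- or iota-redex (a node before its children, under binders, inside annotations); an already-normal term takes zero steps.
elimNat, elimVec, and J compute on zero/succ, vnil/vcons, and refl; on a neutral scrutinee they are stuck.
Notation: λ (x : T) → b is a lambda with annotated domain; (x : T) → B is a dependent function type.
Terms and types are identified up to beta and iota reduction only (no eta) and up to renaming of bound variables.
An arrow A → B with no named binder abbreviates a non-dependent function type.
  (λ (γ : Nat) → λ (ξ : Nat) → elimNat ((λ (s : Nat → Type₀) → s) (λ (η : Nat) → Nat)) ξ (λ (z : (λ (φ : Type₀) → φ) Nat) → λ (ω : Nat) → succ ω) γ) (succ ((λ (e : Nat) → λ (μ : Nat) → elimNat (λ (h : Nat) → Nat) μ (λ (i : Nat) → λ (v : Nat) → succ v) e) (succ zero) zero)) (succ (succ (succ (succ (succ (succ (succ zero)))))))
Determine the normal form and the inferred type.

reduced normal form:
  succ (succ (succ (succ (succ (succ (succ (succ (succ zero))))))))
the term's type:
  Nat
observation: the leftmost-outermost redex is a beta-redex, and normalization takes 17 steps.


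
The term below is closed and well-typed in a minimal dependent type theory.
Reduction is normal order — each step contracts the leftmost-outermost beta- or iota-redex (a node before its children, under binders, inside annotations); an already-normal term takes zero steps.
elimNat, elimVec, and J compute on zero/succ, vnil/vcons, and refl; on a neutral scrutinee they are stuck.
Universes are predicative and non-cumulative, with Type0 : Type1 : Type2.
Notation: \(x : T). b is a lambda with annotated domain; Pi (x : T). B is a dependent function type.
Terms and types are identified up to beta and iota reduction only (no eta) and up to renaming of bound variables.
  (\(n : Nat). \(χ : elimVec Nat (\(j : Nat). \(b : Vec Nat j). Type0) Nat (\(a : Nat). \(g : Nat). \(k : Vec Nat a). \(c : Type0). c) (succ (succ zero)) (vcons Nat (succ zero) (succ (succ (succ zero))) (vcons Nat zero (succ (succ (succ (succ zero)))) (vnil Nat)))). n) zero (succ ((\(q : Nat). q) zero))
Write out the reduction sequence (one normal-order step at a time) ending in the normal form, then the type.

reduction (normal order):
  (\(n : Nat). \(χ : elimVec Nat (\(j : Nat). \(b : Vec Nat j). Type0) Nat (\(a : Nat). \(g : Nat). \(k : Vec Nat a). \(c : Type0). c) (succ (succ zero)) (vcons Nat (succ zero) (succ (succ (succ zero))) (vcons Nat zero (succ (succ (succ (succ zero)))) (vnil Nat)))). n) zero (succ ((\(q : Nat). q) zero))
  ~> (\(n : elimVec Nat (\(χ : Nat). \(j : Vec Nat χ). Type0) Nat (\(b : Nat). \(a : Nat). \(g : Vec Nat b). \(k : Type0). k) (succ (succ zero)) (vcons Nat (succ zero) (succ (succ (succ zero))) (vcons Nat zero (succ (succ (succ (succ zero)))) (vnil Nat)))). zero) (succ ((\(c : Nat). c) zero))
  ~> zero
the term's type:
  Nat


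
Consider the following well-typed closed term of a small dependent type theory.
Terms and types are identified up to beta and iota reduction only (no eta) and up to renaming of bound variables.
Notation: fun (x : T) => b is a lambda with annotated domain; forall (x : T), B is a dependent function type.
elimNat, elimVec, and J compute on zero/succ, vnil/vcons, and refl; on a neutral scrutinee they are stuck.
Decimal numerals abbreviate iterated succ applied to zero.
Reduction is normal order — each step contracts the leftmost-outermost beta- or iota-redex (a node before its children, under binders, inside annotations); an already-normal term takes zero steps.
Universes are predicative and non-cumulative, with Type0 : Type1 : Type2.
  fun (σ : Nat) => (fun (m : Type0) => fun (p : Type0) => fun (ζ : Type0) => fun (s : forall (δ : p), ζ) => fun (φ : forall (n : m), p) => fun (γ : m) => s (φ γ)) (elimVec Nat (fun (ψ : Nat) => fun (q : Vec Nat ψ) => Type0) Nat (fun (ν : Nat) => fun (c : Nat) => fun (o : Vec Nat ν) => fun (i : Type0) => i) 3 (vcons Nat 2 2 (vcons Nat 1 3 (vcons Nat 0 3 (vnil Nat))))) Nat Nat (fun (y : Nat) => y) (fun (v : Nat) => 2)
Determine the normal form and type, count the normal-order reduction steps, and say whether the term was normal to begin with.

normal form:
  fun (σ : Nat) => fun (m : Nat) => 2
the term's type:
  forall (σ : Nat), forall (m : Nat), Nat
steps to reach normal form (normal order): 23
term was already normal: no
first contracted redex: a beta-redex


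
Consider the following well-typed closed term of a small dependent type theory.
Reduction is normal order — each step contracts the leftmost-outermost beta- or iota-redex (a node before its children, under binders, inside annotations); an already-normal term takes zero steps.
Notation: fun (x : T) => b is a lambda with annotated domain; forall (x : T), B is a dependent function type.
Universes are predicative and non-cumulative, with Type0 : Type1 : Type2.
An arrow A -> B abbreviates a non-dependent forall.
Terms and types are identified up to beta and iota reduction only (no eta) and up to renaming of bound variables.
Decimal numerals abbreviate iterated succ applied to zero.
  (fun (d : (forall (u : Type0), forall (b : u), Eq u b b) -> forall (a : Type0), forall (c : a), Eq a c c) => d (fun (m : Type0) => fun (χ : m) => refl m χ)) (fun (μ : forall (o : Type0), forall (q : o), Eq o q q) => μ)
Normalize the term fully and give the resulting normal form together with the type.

normal form:
  fun (d : Type0) => fun (u : d) => refl d u
the term's type:
  forall (d : Type0), forall (u : d), Eq d u u
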